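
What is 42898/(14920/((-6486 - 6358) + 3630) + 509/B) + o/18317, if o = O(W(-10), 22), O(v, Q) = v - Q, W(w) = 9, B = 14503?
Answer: -4038537394970939/149139010553 ≈ -27079.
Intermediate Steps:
o = -13 (o = 9 - 1*22 = 9 - 22 = -13)
42898/(14920/((-6486 - 6358) + 3630) + 509/B) + o/18317 = 42898/(14920/((-6486 - 6358) + 3630) + 509/14503) - 13/18317 = 42898/(14920/(-12844 + 3630) + 509*(1/14503)) - 13*1/18317 = 42898/(14920/(-9214) + 509/14503) - 1/1409 = 42898/(14920*(-1/9214) + 509/14503) - 1/1409 = 42898/(-7460/4607 + 509/14503) - 1/1409 = 42898/(-105847417/66815321) - 1/1409 = 42898*(-66815321/105847417) - 1/1409 = -2866243640258/105847417 - 1/1409 = -4038537394970939/149139010553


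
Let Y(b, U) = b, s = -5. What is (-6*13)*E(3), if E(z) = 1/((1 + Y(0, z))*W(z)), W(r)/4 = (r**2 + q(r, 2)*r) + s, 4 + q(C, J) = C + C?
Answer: -39/20 ≈ -1.9500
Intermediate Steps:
q(C, J) = -4 + 2*C (q(C, J) = -4 + (C + C) = -4 + 2*C)
W(r) = -20 + 4*r**2 + 4*r*(-4 + 2*r) (W(r) = 4*((r**2 + (-4 + 2*r)*r) - 5) = 4*((r**2 + r*(-4 + 2*r)) - 5) = 4*(-5 + r**2 + r*(-4 + 2*r)) = -20 + 4*r**2 + 4*r*(-4 + 2*r))
E(z) = 1/(-20 - 16*z + 12*z**2) (E(z) = 1/((1 + 0)*(-20 - 16*z + 12*z**2)) = 1/(1*(-20 - 16*z + 12*z**2)) = 1/(-20 - 16*z + 12*z**2))
(-6*13)*E(3) = (-6*13)*(1/(4*(-5 - 4*3 + 3*3**2))) = -39/(2*(-5 - 12 + 3*9)) = -39/(2*(-5 - 12 + 27)) = -39/(2*10) = -78*1/40 = -39/20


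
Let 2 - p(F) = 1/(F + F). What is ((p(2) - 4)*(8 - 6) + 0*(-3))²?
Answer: 81/4 ≈ 20.250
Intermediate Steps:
p(F) = 2 - 1/(2*F) (p(F) = 2 - 1/(F + F) = 2 - 1/(2*F))
((p(2) - 4)*(8 - 6) + 0*(-3))² = (((2 - ½/2) - 4)*(8 - 6) + 0*(-3))² = (((2 - ½*½) - 4)*2 + 0)² = (((2 - ¼) - 4)*2 + 0)² = ((7/4 - 4)*2 + 0)² = (-9/4*2 + 0)² = (-9/2 + 0)² = (-9/2)² = 81/4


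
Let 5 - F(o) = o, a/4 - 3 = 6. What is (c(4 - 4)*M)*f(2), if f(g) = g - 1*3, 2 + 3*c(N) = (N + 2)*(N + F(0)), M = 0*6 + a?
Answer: -96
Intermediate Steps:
a = 36 (a = 12 + 4*6 = 12 + 24 = 36)
F(o) = 5 - o
M = 36 (M = 0*6 + 36 = 0 + 36 = 36)
c(N) = -⅔ + (2 + N)*(5 + N)/3 (c(N) = -⅔ + ((N + 2)*(N + (5 - 1*0)))/3 = -⅔ + ((2 + N)*(N + (5 + 0)))/3 = -⅔ + ((2 + N)*(N + 5))/3 = -⅔ + ((2 + N)*(5 + N))/3 = -⅔ + (2 + N)*(5 + N)/3)
f(g) = -3 + g (f(g) = g - 3 = -3 + g)
(c(4 - 4)*M)*f(2) = ((8/3 + (4 - 4)²/3 + 7*(4 - 4)/3)*36)*(-3 + 2) = ((8/3 + (⅓)*0² + (7/3)*0)*36)*(-1) = ((8/3 + (⅓)*0 + 0)*36)*(-1) = ((8/3 + 0 + 0)*36)*(-1) = ((8/3)*36)*(-1) = 96*(-1) = -96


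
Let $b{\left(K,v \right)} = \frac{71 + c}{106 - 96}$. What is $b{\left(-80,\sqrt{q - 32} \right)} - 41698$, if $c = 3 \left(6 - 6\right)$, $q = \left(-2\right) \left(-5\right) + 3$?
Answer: $- \frac{416909}{10} \approx -41691.0$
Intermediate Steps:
$q = 13$ ($q = 10 + 3 = 13$)
$c = 0$ ($c = 3 \left(6 - 6\right) = 3 \cdot 0 = 0$)
$b{\left(K,v \right)} = \frac{71}{10}$ ($b{\left(K,v \right)} = \frac{71 + 0}{106 - 96} = \frac{71}{10}$)
$b{\left(-80,\sqrt{q - 32} \right)} - 41698 = \frac{71}{10} - 41698 = - \frac{416909}{10}$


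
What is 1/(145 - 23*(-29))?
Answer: 1/812 ≈ 0.0012315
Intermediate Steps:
1/(145 - 23*(-29)) = 1/(145 + 667) = 1/812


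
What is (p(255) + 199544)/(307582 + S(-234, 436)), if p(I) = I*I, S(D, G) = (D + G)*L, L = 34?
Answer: 264569/314450 ≈ 0.84137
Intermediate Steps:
S(D, G) = 34*D + 34*G (S(D, G) = (D + G)*34 = 34*D + 34*G)
p(I) = I²
(p(255) + 199544)/(307582 + S(-234, 436)) = (255² + 199544)/(307582 + (34*(-234) + 34*436)) = (65025 + 199544)/(307582 + (-7956 + 14824)) = 264569/(307582 + 6868) = 264569/314450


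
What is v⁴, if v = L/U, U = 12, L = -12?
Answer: 1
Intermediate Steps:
v = -1 (v = -12/12 = -12*1/12 = -1)
v⁴ = (-1)⁴ = 1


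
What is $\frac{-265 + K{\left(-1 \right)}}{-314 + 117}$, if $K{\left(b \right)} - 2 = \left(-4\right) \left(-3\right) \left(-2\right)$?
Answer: $\frac{287}{197} \approx 1.4569$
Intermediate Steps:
$K{\left(b \right)} = -22$ ($K{\left(b \right)} = 2 + \left(-4\right) \left(-3\right) \left(-2\right) = 2 + 12 \left(-2\right) = 2 - 24 = -22$)
$\frac{-265 + K{\left(-1 \right)}}{-314 + 117} = \frac{-265 - 22}{-314 + 117} = - \frac{287}{-197} = \left(-287\right) \left(- \frac{1}{197}\right) = \frac{287}{197}$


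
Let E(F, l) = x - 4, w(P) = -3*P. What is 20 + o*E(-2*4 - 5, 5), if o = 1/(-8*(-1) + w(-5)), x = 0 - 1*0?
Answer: 456/23 ≈ 19.826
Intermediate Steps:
x = 0 (x = 0 + 0 = 0)
E(F, l) = -4 (E(F, l) = 0 - 4 = -4)
o = 1/23 (o = 1/(-8*(-1) - 3*(-5)) = 1/(8 + 15) = 1/23 ≈ 0.043478)
20 + o*E(-2*4 - 5, 5) = 20 + (1/23)*(-4) = 20 - 4/23 = 456/23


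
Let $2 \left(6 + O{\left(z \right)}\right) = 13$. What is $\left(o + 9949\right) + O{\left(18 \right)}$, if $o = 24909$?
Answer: $\frac{69717}{2} \approx 34859.0$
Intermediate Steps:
$O{\left(z \right)} = \frac{1}{2}$ ($O{\left(z \right)} = -6 + \frac{1}{2} \cdot 13 = -6 + \frac{13}{2} = \frac{1}{2}$)
$\left(o + 9949\right) + O{\left(18 \right)} = \left(24909 + 9949\right) + \frac{1}{2} = 34858 + \frac{1}{2} = \frac{69717}{2}$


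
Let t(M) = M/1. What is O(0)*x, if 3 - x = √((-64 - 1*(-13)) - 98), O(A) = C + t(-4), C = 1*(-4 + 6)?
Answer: -6 + 2*I*√149 ≈ -6.0 + 24.413*I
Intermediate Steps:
C = 2 (C = 1*2 = 2)
t(M) = M (t(M) = M*1 = M)
O(A) = -2 (O(A) = 2 - 4 = -2)
x = 3 - I*√149 (x = 3 - √((-64 - 1*(-13)) - 98) = 3 - √((-64 + 13) - 98) = 3 - √(-51 - 98) = 3 - √(-149) = 3 - I*√149 ≈ 3.0 - 12.207*I)
O(0)*x = -2*(3 - I*√149) = -6 + 2*I*√149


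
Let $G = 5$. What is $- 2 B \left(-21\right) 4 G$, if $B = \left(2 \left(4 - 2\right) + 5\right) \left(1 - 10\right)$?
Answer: $-68040$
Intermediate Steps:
$B = -81$ ($B = \left(2 \cdot 2 + 5\right) \left(-9\right) = \left(4 + 5\right) \left(-9\right) = 9 \left(-9\right) = -81$)
$- 2 B \left(-21\right) 4 G = - 2 \left(-81\right) \left(-21\right) 4 \cdot 5 = - 2 \cdot 1701 \cdot 20 = \left(-2\right) 34020 = -68040$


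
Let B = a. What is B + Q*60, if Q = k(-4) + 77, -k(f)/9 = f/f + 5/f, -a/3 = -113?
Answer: 5094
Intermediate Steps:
a = 339 (a = -3*(-113) = 339)
B = 339
k(f) = -9 - 45/f (k(f) = -9*(f/f + 5/f) = -9*(1 + 5/f) = -9 - 45/f)
Q = 317/4 (Q = (-9 - 45/(-4)) + 77 = (-9 - 45*(-¼)) + 77 = (-9 + 45/4) + 77 = 9/4 + 77 = 317/4 ≈ 79.250)
B + Q*60 = 339 + (317/4)*60 = 339 + 4755 = 5094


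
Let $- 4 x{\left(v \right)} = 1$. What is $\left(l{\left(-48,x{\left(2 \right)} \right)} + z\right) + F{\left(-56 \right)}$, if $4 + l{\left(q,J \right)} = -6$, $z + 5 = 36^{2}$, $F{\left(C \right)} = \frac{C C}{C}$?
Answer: $1225$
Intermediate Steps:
$x{\left(v \right)} = - \frac{1}{4}$ ($x{\left(v \right)} = \left(- \frac{1}{4}\right) 1 = - \frac{1}{4}$)
$F{\left(C \right)} = C$ ($F{\left(C \right)} = \frac{C^{2}}{C} = C$)
$z = 1291$ ($z = -5 + 36^{2} = -5 + 1296 = 1291$)
$l{\left(q,J \right)} = -10$ ($l{\left(q,J \right)} = -4 - 6 = -10$)
$\left(l{\left(-48,x{\left(2 \right)} \right)} + z\right) + F{\left(-56 \right)} = \left(-10 + 1291\right) - 56 = 1281 - 56 = 1225$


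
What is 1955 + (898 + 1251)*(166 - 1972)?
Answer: -3879139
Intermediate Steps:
1955 + (898 + 1251)*(166 - 1972) = 1955 + 2149*(-1806) = 1955 - 3881094 = -3879139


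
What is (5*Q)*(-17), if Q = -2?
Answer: 170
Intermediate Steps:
(5*Q)*(-17) = (5*(-2))*(-17) = -10*(-17) = 170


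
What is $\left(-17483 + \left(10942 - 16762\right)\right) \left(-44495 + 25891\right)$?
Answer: $433529012$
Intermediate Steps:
$\left(-17483 + \left(10942 - 16762\right)\right) \left(-44495 + 25891\right) = \left(-17483 + \left(10942 - 16762\right)\right) \left(-18604\right) = \left(-17483 - 5820\right) \left(-18604\right) = \left(-23303\right) \left(-18604\right) = 433529012$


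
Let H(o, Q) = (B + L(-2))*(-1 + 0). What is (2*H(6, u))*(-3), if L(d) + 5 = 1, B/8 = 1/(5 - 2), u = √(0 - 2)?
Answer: -8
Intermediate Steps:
u = I*√2 (u = √(-2) = I*√2 ≈ 1.4142*I)
B = 8/3 (B = 8/(5 - 2) = 8/3 ≈ 2.6667)
L(d) = -4 (L(d) = -5 + 1 = -4)
H(o, Q) = 4/3 (H(o, Q) = (8/3 - 4)*(-1 + 0) = -4/3*(-1) = 4/3)
(2*H(6, u))*(-3) = (2*(4/3))*(-3) = (8/3)*(-3) = -8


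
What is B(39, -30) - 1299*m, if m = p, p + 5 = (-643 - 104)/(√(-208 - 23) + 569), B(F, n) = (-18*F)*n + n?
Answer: 3*(-5544026*I + 9175*√231)/(√231 - 569*I) ≈ 29229.0 - 45.52*I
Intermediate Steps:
B(F, n) = n - 18*F*n (B(F, n) = -18*F*n + n = n - 18*F*n)
p = -5 - 747/(569 + I*√231) (p = -5 + (-643 - 104)/(√(-208 - 23) + 569) = -5 - 747/(√(-231) + 569) = -5 - 747/(I*√231 + 569) = -5 - 747/(569 + I*√231) ≈ -6.3119 + 0.035042*I)
m = (-5*√231 + 3592*I)/(√231 - 569*I) ≈ -6.3119 + 0.035042*I
B(39, -30) - 1299*m = -30*(1 - 18*39) - 1299*(-5*√231 + 3592*I)/(√231 - 569*I) = -30*(1 - 702) - 1299*(-5*√231 + 3592*I)/(√231 - 569*I) = -30*(-701) - 1299*(-5*√231 + 3592*I)/(√231 - 569*I) = 21030 - 1299*(-5*√231 + 3592*I)/(√231 - 569*I)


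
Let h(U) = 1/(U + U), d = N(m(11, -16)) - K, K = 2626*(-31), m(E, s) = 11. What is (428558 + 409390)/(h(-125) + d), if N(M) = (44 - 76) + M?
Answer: 69829000/6782083 ≈ 10.296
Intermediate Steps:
N(M) = -32 + M
K = -81406
d = 81385 (d = (-32 + 11) - 1*(-81406) = -21 + 81406 = 81385)
h(U) = 1/(2*U)
(428558 + 409390)/(h(-125) + d) = (428558 + 409390)/((1/2)/(-125) + 81385) = 837948/((1/2)*(-1/125) + 81385) = 837948/(-1/250 + 81385) = 837948/(20346249/250) = 837948*(250/20346249) = 69829000/6782083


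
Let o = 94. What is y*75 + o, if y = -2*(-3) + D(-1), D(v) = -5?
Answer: 169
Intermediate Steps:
y = 1 (y = -2*(-3) - 5 = 6 - 5 = 1)
y*75 + o = 1*75 + 94 = 75 + 94 = 169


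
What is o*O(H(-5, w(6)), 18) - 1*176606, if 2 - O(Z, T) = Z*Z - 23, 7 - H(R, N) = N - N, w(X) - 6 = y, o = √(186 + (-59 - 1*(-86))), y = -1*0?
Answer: -176606 - 24*√213 ≈ -1.7696e+5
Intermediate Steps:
y = 0
o = √213 (o = √(186 + (-59 + 86)) = √(186 + 27) = √213 ≈ 14.595)
w(X) = 6 (w(X) = 6 + 0 = 6)
H(R, N) = 7 (H(R, N) = 7 - (N - N) = 7 - 1*0 = 7 + 0 = 7)
O(Z, T) = 25 - Z² (O(Z, T) = 2 - (Z*Z - 23) = 2 - (Z² - 23) = 2 - (-23 + Z²) = 2 + (23 - Z²) = 25 - Z²)
o*O(H(-5, w(6)), 18) - 1*176606 = √213*(25 - 1*7²) - 1*176606 = √213*(25 - 1*49) - 176606 = √213*(25 - 49) - 176606 = √213*(-24) - 176606 = -24*√213 - 176606 = -176606 - 24*√213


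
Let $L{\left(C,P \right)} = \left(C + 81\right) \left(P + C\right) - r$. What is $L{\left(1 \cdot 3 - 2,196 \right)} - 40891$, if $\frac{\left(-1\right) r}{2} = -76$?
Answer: $-24889$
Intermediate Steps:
$r = 152$ ($r = \left(-2\right) \left(-76\right) = 152$)
$L{\left(C,P \right)} = -152 + \left(81 + C\right) \left(C + P\right)$ ($L{\left(C,P \right)} = \left(C + 81\right) \left(P + C\right) - 152 = \left(81 + C\right) \left(C + P\right) - 152 = -152 + \left(81 + C\right) \left(C + P\right)$)
$L{\left(1 \cdot 3 - 2,196 \right)} - 40891 = \left(-152 + \left(1 \cdot 3 - 2\right)^{2} + 81 \left(1 \cdot 3 - 2\right) + 81 \cdot 196 + \left(1 \cdot 3 - 2\right) 196\right) - 40891 = \left(-152 + \left(3 - 2\right)^{2} + 81 \left(3 - 2\right) + 15876 + \left(3 - 2\right) 196\right) - 40891 = \left(-152 + 1^{2} + 81 \cdot 1 + 15876 + 1 \cdot 196\right) - 40891 = \left(-152 + 1 + 81 + 15876 + 196\right) - 40891 = 16002 - 40891 = -24889$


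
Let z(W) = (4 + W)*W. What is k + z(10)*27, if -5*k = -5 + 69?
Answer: 18836/5 ≈ 3767.2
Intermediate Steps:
k = -64/5 (k = -(-5 + 69)/5 = -⅕*64 = -64/5 ≈ -12.800)
z(W) = W*(4 + W)
k + z(10)*27 = -64/5 + (10*(4 + 10))*27 = -64/5 + (10*14)*27 = -64/5 + 140*27 = -64/5 + 3780 = 18836/5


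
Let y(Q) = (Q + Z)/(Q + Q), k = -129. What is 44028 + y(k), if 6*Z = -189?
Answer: 7572923/172 ≈ 44029.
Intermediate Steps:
Z = -63/2 (Z = (⅙)*(-189) = -63/2 ≈ -31.500)
y(Q) = (-63/2 + Q)/(2*Q) (y(Q) = (Q - 63/2)/(Q + Q) = (-63/2 + Q)/((2*Q)) = (-63/2 + Q)*(1/(2*Q)) = (-63/2 + Q)/(2*Q))
44028 + y(k) = 44028 + (¼)*(-63 + 2*(-129))/(-129) = 44028 + (¼)*(-1/129)*(-63 - 258) = 44028 + (¼)*(-1/129)*(-321) = 44028 + 107/172 = 7572923/172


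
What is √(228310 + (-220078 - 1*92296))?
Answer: 4*I*√5254 ≈ 289.94*I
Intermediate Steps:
√(228310 + (-220078 - 1*92296)) = √(228310 + (-220078 - 92296)) = √(228310 - 312374) = √(-84064) = 4*I*√5254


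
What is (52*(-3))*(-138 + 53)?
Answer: 13260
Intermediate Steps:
(52*(-3))*(-138 + 53) = -156*(-85) = 13260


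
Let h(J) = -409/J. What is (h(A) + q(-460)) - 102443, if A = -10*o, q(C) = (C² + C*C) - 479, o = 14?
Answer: 44839329/140 ≈ 3.2028e+5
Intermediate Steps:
q(C) = -479 + 2*C² (q(C) = (C² + C²) - 479 = 2*C² - 479 = -479 + 2*C²)
A = -140 (A = -10*14 = -140)
(h(A) + q(-460)) - 102443 = (-409/(-140) + (-479 + 2*(-460)²)) - 102443 = (-409*(-1/140) + (-479 + 2*211600)) - 102443 = (409/140 + (-479 + 423200)) - 102443 = (409/140 + 422721) - 102443 = 59181349/140 - 102443 = 44839329/140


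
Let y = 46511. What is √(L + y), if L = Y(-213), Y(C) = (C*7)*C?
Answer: √364094 ≈ 603.40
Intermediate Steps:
Y(C) = 7*C² (Y(C) = (7*C)*C = 7*C²)
L = 317583 (L = 7*(-213)² = 7*45369 = 317583)
√(L + y) = √(317583 + 46511) = √364094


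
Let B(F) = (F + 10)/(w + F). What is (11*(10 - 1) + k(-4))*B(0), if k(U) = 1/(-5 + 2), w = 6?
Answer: 1480/9 ≈ 164.44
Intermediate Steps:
B(F) = (10 + F)/(6 + F) (B(F) = (F + 10)/(6 + F) = (10 + F)/(6 + F))
k(U) = -1/3 (k(U) = 1/(-3) = -1/3)
(11*(10 - 1) + k(-4))*B(0) = (11*(10 - 1) - 1/3)*((10 + 0)/(6 + 0)) = (11*9 - 1/3)*(10/6) = (99 - 1/3)*((1/6)*10) = (296/3)*(5/3) = 1480/9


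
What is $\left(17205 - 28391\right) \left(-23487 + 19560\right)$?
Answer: $43927422$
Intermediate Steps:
$\left(17205 - 28391\right) \left(-23487 + 19560\right) = \left(-11186\right) \left(-3927\right) = 43927422$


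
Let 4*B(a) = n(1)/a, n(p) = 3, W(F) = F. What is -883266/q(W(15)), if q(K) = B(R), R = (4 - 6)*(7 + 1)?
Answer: 18843008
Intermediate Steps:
R = -16 (R = -2*8 = -16)
B(a) = 3/(4*a) (B(a) = (3/a)/4 = 3/(4*a))
q(K) = -3/64 (q(K) = (¾)/(-16) = (¾)*(-1/16) = -3/64)
-883266/q(W(15)) = -883266/(-3/64) = -883266*(-64/3) = 18843008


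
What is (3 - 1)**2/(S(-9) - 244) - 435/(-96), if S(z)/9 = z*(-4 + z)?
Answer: 117433/25888 ≈ 4.5362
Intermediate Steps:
S(z) = 9*z*(-4 + z) (S(z) = 9*(z*(-4 + z)) = 9*z*(-4 + z))
(3 - 1)**2/(S(-9) - 244) - 435/(-96) = (3 - 1)**2/(9*(-9)*(-4 - 9) - 244) - 435/(-96) = 2**2/(9*(-9)*(-13) - 244) - 435*(-1/96) = 4/(1053 - 244) + 145/32 = 4/809 + 145/32 = 117433/25888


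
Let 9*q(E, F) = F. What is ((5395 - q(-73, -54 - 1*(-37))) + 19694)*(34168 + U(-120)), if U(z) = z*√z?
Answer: 7715749424/9 - 18065440*I*√30/3 ≈ 8.5731e+8 - 3.2983e+7*I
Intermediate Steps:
q(E, F) = F/9
U(z) = z^(3/2)
((5395 - q(-73, -54 - 1*(-37))) + 19694)*(34168 + U(-120)) = ((5395 - (-54 - 1*(-37))/9) + 19694)*(34168 + (-120)^(3/2)) = ((5395 - (-54 + 37)/9) + 19694)*(34168 - 240*I*√30) = ((5395 - (-17)/9) + 19694)*(34168 - 240*I*√30) = ((5395 - 1*(-17/9)) + 19694)*(34168 - 240*I*√30) = ((5395 + 17/9) + 19694)*(34168 - 240*I*√30) = (48572/9 + 19694)*(34168 - 240*I*√30) = 225818*(34168 - 240*I*√30)/9 = 7715749424/9 - 18065440*I*√30/3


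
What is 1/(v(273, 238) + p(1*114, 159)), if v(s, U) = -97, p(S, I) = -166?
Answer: -1/263 ≈ -0.0038023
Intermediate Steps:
1/(v(273, 238) + p(1*114, 159)) = 1/(-97 - 166) = 1/(-263) = -1/263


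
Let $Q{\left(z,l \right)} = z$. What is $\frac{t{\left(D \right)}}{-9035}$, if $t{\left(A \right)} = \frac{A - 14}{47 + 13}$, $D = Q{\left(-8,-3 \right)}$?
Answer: $\frac{11}{271050} \approx 4.0583 \cdot 10^{-5}$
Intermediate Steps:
$D = -8$
$t{\left(A \right)} = - \frac{7}{30} + \frac{A}{60}$ ($t{\left(A \right)} = \frac{-14 + A}{60} = \left(-14 + A\right) \frac{1}{60} = - \frac{7}{30} + \frac{A}{60}$)
$\frac{t{\left(D \right)}}{-9035} = \frac{- \frac{7}{30} + \frac{1}{60} \left(-8\right)}{-9035} = \left(- \frac{7}{30} - \frac{2}{15}\right) \left(- \frac{1}{9035}\right) = \left(- \frac{11}{30}\right) \left(- \frac{1}{9035}\right) = \frac{11}{271050}$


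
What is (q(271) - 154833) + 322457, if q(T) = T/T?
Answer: 167625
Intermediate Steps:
q(T) = 1
(q(271) - 154833) + 322457 = (1 - 154833) + 322457 = -154832 + 322457 = 167625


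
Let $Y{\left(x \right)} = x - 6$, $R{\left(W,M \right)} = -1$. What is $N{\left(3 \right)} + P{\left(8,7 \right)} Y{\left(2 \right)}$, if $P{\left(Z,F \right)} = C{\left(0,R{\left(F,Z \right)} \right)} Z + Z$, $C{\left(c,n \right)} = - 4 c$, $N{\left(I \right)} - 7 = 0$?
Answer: $-25$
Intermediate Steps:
$N{\left(I \right)} = 7$ ($N{\left(I \right)} = 7 + 0 = 7$)
$Y{\left(x \right)} = -6 + x$ ($Y{\left(x \right)} = x - 6 = -6 + x$)
$P{\left(Z,F \right)} = Z$ ($P{\left(Z,F \right)} = \left(-4\right) 0 Z + Z = 0 Z + Z = 0 + Z = Z$)
$N{\left(3 \right)} + P{\left(8,7 \right)} Y{\left(2 \right)} = 7 + 8 \left(-6 + 2\right) = 7 + 8 \left(-4\right) = 7 - 32 = -25$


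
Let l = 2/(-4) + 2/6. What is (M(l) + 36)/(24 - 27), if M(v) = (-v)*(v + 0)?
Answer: -1295/108 ≈ -11.991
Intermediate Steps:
l = -1/6 (l = 2*(-1/4) + 2*(1/6) = -1/2 + 1/3 = -1/6 ≈ -0.16667)
M(v) = -v**2 (M(v) = (-v)*v = -v**2)
(M(l) + 36)/(24 - 27) = (-(-1/6)**2 + 36)/(24 - 27) = (-1*1/36 + 36)/(-3) = (-1/36 + 36)*(-1/3) = (1295/36)*(-1/3) = -1295/108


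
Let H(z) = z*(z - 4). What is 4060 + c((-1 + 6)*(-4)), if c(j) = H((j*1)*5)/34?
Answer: 74220/17 ≈ 4365.9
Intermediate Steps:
H(z) = z*(-4 + z)
c(j) = 5*j*(-4 + 5*j)/34 (c(j) = (((j*1)*5)*(-4 + (j*1)*5))/34 = ((j*5)*(-4 + j*5))*(1/34) = ((5*j)*(-4 + 5*j))*(1/34) = (5*j*(-4 + 5*j))*(1/34) = 5*j*(-4 + 5*j)/34)
4060 + c((-1 + 6)*(-4)) = 4060 + 5*((-1 + 6)*(-4))*(-4 + 5*((-1 + 6)*(-4)))/34 = 4060 + 5*(5*(-4))*(-4 + 5*(5*(-4)))/34 = 4060 + (5/34)*(-20)*(-4 + 5*(-20)) = 4060 + (5/34)*(-20)*(-4 - 100) = 4060 + (5/34)*(-20)*(-104) = 4060 + 5200/17 = 74220/17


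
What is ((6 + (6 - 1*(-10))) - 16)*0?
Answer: 0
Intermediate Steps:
((6 + (6 - 1*(-10))) - 16)*0 = ((6 + (6 + 10)) - 16)*0 = ((6 + 16) - 16)*0 = (22 - 16)*0 = 6*0 = 0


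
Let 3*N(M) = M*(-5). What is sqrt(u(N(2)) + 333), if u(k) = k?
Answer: sqrt(2967)/3 ≈ 18.157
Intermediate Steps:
N(M) = -5*M/3 (N(M) = (M*(-5))/3 = (-5*M)/3 = -5*M/3)
sqrt(u(N(2)) + 333) = sqrt(-5/3*2 + 333) = sqrt(-10/3 + 333) = sqrt(989/3) = sqrt(2967)/3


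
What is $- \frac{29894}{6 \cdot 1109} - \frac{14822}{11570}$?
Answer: $- \frac{111124792}{19246695} \approx -5.7737$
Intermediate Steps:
$- \frac{29894}{6 \cdot 1109} - \frac{14822}{11570} = - \frac{29894}{6654} - \frac{7411}{5785} = \left(-29894\right) \frac{1}{6654} - \frac{7411}{5785} = - \frac{14947}{3327} - \frac{7411}{5785} = - \frac{111124792}{19246695}$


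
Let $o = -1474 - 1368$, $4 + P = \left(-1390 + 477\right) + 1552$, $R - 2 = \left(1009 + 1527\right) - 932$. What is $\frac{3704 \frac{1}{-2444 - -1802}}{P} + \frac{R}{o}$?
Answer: $- \frac{166311197}{289649535} \approx -0.57418$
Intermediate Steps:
$R = 1606$ ($R = 2 + \left(\left(1009 + 1527\right) - 932\right) = 2 + \left(2536 - 932\right) = 2 + 1604 = 1606$)
$P = 635$ ($P = -4 + \left(\left(-1390 + 477\right) + 1552\right) = -4 + \left(-913 + 1552\right) = -4 + 639 = 635$)
$o = -2842$
$\frac{3704 \frac{1}{-2444 - -1802}}{P} + \frac{R}{o} = \frac{3704 \frac{1}{-2444 - -1802}}{635} + \frac{1606}{-2842} = \frac{3704}{-2444 + 1802} \cdot \frac{1}{635} + 1606 \left(- \frac{1}{2842}\right) = \frac{3704}{-642} \cdot \frac{1}{635} - \frac{803}{1421} = 3704 \left(- \frac{1}{642}\right) \frac{1}{635} - \frac{803}{1421} = \left(- \frac{1852}{321}\right) \frac{1}{635} - \frac{803}{1421} = - \frac{1852}{203835} - \frac{803}{1421} = - \frac{166311197}{289649535}$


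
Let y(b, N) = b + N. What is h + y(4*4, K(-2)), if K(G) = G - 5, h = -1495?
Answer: -1486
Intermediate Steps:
K(G) = -5 + G
y(b, N) = N + b
h + y(4*4, K(-2)) = -1495 + ((-5 - 2) + 4*4) = -1495 + (-7 + 16) = -1495 + 9 = -1486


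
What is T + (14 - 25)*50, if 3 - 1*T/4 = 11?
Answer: -582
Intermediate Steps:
T = -32 (T = 12 - 4*11 = 12 - 44 = -32)
T + (14 - 25)*50 = -32 + (14 - 25)*50 = -32 - 11*50 = -32 - 550 = -582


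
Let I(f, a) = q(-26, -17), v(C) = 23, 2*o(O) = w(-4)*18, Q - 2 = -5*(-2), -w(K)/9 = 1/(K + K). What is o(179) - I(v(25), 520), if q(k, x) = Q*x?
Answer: 1713/8 ≈ 214.13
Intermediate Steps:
w(K) = -9/(2*K) (w(K) = -9/(K + K) = -9*1/(2*K) = -9/(2*K))
Q = 12 (Q = 2 - 5*(-2) = 2 + 10 = 12)
o(O) = 81/8 (o(O) = (-9/2/(-4)*18)/2 = (-9/2*(-¼)*18)/2 = ((9/8)*18)/2 = (½)*(81/4) = 81/8)
q(k, x) = 12*x
I(f, a) = -204 (I(f, a) = 12*(-17) = -204)
o(179) - I(v(25), 520) = 81/8 - 1*(-204) = 81/8 + 204 = 1713/8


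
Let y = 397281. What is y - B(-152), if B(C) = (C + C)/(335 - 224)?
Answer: 44098495/111 ≈ 3.9728e+5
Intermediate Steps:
B(C) = 2*C/111 (B(C) = (2*C)/111 = (2*C)*(1/111) = 2*C/111)
y - B(-152) = 397281 - 2*(-152)/111 = 397281 - 1*(-304/111) = 397281 + 304/111 = 44098495/111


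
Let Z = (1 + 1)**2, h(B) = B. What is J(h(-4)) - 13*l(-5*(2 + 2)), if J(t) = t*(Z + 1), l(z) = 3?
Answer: -59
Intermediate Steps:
Z = 4 (Z = 2**2 = 4)
J(t) = 5*t (J(t) = t*(4 + 1) = t*5 = 5*t)
J(h(-4)) - 13*l(-5*(2 + 2)) = 5*(-4) - 13*3 = -20 - 39 = -59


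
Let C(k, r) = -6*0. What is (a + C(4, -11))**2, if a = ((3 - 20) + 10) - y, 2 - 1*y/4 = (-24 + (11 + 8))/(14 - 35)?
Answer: 87025/441 ≈ 197.34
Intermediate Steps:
y = 148/21 (y = 8 - 4*(-24 + (11 + 8))/(14 - 35) = 8 - 4*(-24 + 19)/(-21) = 8 - (-20)*(-1)/21 = 8 - 4*5/21 = 8 - 20/21 = 148/21 ≈ 7.0476)
C(k, r) = 0
a = -295/21 (a = ((3 - 20) + 10) - 1*148/21 = (-17 + 10) - 148/21 = -7 - 148/21 = -295/21 ≈ -14.048)
(a + C(4, -11))**2 = (-295/21 + 0)**2 = (-295/21)**2 = 87025/441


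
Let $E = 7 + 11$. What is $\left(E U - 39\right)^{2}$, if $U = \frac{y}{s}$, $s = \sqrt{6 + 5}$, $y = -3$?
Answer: $\frac{19647}{11} + \frac{4212 \sqrt{11}}{11} \approx 3056.1$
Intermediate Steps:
$E = 18$
$s = \sqrt{11} \approx 3.3166$
$U = - \frac{3 \sqrt{11}}{11}$ ($U = - \frac{3}{\sqrt{11}} = - 3 \frac{\sqrt{11}}{11} = - \frac{3 \sqrt{11}}{11} \approx -0.90453$)
$\left(E U - 39\right)^{2} = \left(18 \left(- \frac{3 \sqrt{11}}{11}\right) - 39\right)^{2} = \left(- \frac{54 \sqrt{11}}{11} - 39\right)^{2} = \left(-39 - \frac{54 \sqrt{11}}{11}\right)^{2}$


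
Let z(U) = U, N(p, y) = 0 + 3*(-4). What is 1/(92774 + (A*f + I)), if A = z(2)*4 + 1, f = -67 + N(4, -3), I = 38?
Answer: 1/92101 ≈ 1.0858e-5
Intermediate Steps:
N(p, y) = -12 (N(p, y) = 0 - 12 = -12)
f = -79 (f = -67 - 12 = -79)
A = 9 (A = 2*4 + 1 = 8 + 1 = 9)
1/(92774 + (A*f + I)) = 1/(92774 + (9*(-79) + 38)) = 1/(92774 + (-711 + 38)) = 1/(92774 - 673) = 1/92101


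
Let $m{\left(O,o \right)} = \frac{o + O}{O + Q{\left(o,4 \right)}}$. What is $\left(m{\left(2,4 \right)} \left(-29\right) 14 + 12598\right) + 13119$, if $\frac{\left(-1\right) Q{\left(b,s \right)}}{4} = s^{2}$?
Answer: $\frac{798445}{31} \approx 25756.0$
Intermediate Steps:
$Q{\left(b,s \right)} = - 4 s^{2}$
$m{\left(O,o \right)} = \frac{O + o}{-64 + O}$ ($m{\left(O,o \right)} = \frac{o + O}{O - 4 \cdot 4^{2}} = \frac{O + o}{O - 64} = \frac{O + o}{-64 + O}$)
$\left(m{\left(2,4 \right)} \left(-29\right) 14 + 12598\right) + 13119 = \left(\frac{2 + 4}{-64 + 2} \left(-29\right) 14 + 12598\right) + 13119 = \left(\frac{1}{-62} \cdot 6 \left(-29\right) 14 + 12598\right) + 13119 = \left(\left(- \frac{1}{62}\right) 6 \left(-29\right) 14 + 12598\right) + 13119 = \left(\left(- \frac{3}{31}\right) \left(-29\right) 14 + 12598\right) + 13119 = \left(\frac{87}{31} \cdot 14 + 12598\right) + 13119 = \left(\frac{1218}{31} + 12598\right) + 13119 = \frac{391756}{31} + 13119 = \frac{798445}{31}$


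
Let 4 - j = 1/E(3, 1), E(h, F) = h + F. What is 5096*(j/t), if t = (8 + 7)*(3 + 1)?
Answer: 637/2 ≈ 318.50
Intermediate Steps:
t = 60 (t = 15*4 = 60)
E(h, F) = F + h
j = 15/4 (j = 4 - 1/(1 + 3) = 4 - 1/4 = 4 - 1*¼ = 4 - ¼ = 15/4 ≈ 3.7500)
5096*(j/t) = 5096*((15/4)/60) = 5096*((15/4)*(1/60)) = 5096*(1/16) = 637/2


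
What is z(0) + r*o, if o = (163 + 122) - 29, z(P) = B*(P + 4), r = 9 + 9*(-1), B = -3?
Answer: -12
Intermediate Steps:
r = 0 (r = 9 - 9 = 0)
z(P) = -12 - 3*P (z(P) = -3*(P + 4) = -3*(4 + P) = -12 - 3*P)
o = 256 (o = 285 - 29 = 256)
z(0) + r*o = (-12 - 3*0) + 0*256 = (-12 + 0) + 0 = -12 + 0 = -12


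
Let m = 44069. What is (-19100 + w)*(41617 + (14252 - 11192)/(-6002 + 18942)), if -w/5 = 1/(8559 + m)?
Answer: -6766557287000340/8512579 ≈ -7.9489e+8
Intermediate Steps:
w = -5/52628 (w = -5/(8559 + 44069) = -5/52628 ≈ -9.5006e-5)
(-19100 + w)*(41617 + (14252 - 11192)/(-6002 + 18942)) = (-19100 - 5/52628)*(41617 + (14252 - 11192)/(-6002 + 18942)) = -1005194805*(41617 + 3060/12940)/52628 = -1005194805*(41617 + 3060*(1/12940))/52628 = -1005194805*(41617 + 153/647)/52628 = -1005194805/52628*26926352/647 = -6766557287000340/8512579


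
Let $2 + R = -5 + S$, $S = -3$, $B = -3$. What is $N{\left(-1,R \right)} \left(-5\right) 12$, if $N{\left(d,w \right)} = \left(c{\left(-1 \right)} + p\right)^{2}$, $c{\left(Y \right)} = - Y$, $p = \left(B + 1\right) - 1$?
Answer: $-240$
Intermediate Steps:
$p = -3$ ($p = \left(-3 + 1\right) - 1 = -2 - 1 = -3$)
$R = -10$ ($R = -2 - 8 = -10$)
$N{\left(d,w \right)} = 4$ ($N{\left(d,w \right)} = \left(\left(-1\right) \left(-1\right) - 3\right)^{2} = \left(1 - 3\right)^{2} = \left(-2\right)^{2} = 4$)
$N{\left(-1,R \right)} \left(-5\right) 12 = 4 \left(-5\right) 12 = \left(-20\right) 12 = -240$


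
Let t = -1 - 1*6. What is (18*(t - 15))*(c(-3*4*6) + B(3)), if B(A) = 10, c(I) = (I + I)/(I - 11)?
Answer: -385704/83 ≈ -4647.0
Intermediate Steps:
t = -7 (t = -1 - 6 = -7)
c(I) = 2*I/(-11 + I) (c(I) = (2*I)/(-11 + I) = 2*I/(-11 + I))
(18*(t - 15))*(c(-3*4*6) + B(3)) = (18*(-7 - 15))*(2*(-3*4*6)/(-11 - 3*4*6) + 10) = (18*(-22))*(2*(-12*6)/(-11 - 12*6) + 10) = -396*(2*(-72)/(-11 - 72) + 10) = -396*(2*(-72)/(-83) + 10) = -396*(2*(-72)*(-1/83) + 10) = -396*(144/83 + 10) = -396*974/83 = -385704/83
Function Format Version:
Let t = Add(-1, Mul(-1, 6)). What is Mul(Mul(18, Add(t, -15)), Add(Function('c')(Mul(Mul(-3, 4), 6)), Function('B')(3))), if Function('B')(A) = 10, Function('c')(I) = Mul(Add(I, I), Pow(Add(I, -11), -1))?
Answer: Rational(-385704, 83) ≈ -4647.0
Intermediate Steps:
t = -7 (t = Add(-1, -6) = -7)
Function('c')(I) = Mul(2, I, Pow(Add(-11, I), -1)) (Function('c')(I) = Mul(Mul(2, I), Pow(Add(-11, I), -1)) = Mul(2, I, Pow(Add(-11, I), -1)))
Mul(Mul(18, Add(t, -15)), Add(Function('c')(Mul(Mul(-3, 4), 6)), Function('B')(3))) = Mul(Mul(18, Add(-7, -15)), Add(Mul(2, Mul(Mul(-3, 4), 6), Pow(Add(-11, Mul(Mul(-3, 4), 6)), -1)), 10)) = Mul(Mul(18, -22), Add(Mul(2, Mul(-12, 6), Pow(Add(-11, Mul(-12, 6)), -1)), 10)) = Mul(-396, Add(Mul(2, -72, Pow(Add(-11, -72), -1)), 10)) = Mul(-396, Add(Mul(2, -72, Pow(-83, -1)), 10)) = Mul(-396, Add(Mul(2, -72, Rational(-1, 83)), 10)) = Mul(-396, Add(Rational(144, 83), 10)) = Mul(-396, Rational(974, 83)) = Rational(-385704, 83)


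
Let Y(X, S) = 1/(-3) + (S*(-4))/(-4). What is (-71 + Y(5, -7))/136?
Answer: -235/408 ≈ -0.57598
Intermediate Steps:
Y(X, S) = -⅓ + S (Y(X, S) = 1*(-⅓) - 4*S*(-¼) = -⅓ + S)
(-71 + Y(5, -7))/136 = (-71 + (-⅓ - 7))/136 = (-71 - 22/3)/136 = (1/136)*(-235/3) = -235/408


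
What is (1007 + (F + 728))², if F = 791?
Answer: 6380676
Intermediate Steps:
(1007 + (F + 728))² = (1007 + (791 + 728))² = (1007 + 1519)² = 2526² = 6380676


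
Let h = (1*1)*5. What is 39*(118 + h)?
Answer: 4797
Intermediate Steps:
h = 5 (h = 1*5 = 5)
39*(118 + h) = 39*(118 + 5) = 39*123 = 4797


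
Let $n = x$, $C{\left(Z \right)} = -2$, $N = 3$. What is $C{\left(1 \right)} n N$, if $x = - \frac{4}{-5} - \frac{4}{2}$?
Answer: $\frac{36}{5} \approx 7.2$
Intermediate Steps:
$x = - \frac{6}{5}$ ($x = \left(-4\right) \left(- \frac{1}{5}\right) - 2 = \frac{4}{5} - 2 = - \frac{6}{5} \approx -1.2$)
$n = - \frac{6}{5} \approx -1.2$
$C{\left(1 \right)} n N = \left(-2\right) \left(- \frac{6}{5}\right) 3 = \frac{12}{5} \cdot 3 = \frac{36}{5}$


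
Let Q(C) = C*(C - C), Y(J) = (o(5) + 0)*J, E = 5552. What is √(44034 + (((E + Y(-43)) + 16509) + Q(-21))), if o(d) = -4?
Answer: 3*√7363 ≈ 257.42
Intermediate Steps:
Y(J) = -4*J (Y(J) = (-4 + 0)*J = -4*J)
Q(C) = 0 (Q(C) = C*0 = 0)
√(44034 + (((E + Y(-43)) + 16509) + Q(-21))) = √(44034 + (((5552 - 4*(-43)) + 16509) + 0)) = √(44034 + (((5552 + 172) + 16509) + 0)) = √(44034 + ((5724 + 16509) + 0)) = √(44034 + (22233 + 0)) = √(44034 + 22233) = √66267 = 3*√7363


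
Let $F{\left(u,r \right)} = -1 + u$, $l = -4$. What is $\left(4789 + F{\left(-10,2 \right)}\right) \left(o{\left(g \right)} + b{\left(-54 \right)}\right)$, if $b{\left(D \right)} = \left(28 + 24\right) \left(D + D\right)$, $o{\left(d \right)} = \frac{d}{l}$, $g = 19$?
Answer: $- \frac{53711887}{2} \approx -2.6856 \cdot 10^{7}$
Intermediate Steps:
$o{\left(d \right)} = - \frac{d}{4}$ ($o{\left(d \right)} = \frac{d}{-4} = d \left(- \frac{1}{4}\right) = - \frac{d}{4}$)
$b{\left(D \right)} = 104 D$ ($b{\left(D \right)} = 52 \cdot 2 D = 104 D$)
$\left(4789 + F{\left(-10,2 \right)}\right) \left(o{\left(g \right)} + b{\left(-54 \right)}\right) = \left(4789 - 11\right) \left(\left(- \frac{1}{4}\right) 19 + 104 \left(-54\right)\right) = \left(4789 - 11\right) \left(- \frac{19}{4} - 5616\right) = 4778 \left(- \frac{22483}{4}\right) = - \frac{53711887}{2}$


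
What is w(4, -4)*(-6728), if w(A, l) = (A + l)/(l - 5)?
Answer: 0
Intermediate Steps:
w(A, l) = (A + l)/(-5 + l)
w(4, -4)*(-6728) = ((4 - 4)/(-5 - 4))*(-6728) = (0/(-9))*(-6728) = -⅑*0*(-6728) = 0*(-6728) = 0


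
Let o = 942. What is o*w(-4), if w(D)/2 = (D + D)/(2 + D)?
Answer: 7536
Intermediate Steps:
w(D) = 4*D/(2 + D) (w(D) = 2*((D + D)/(2 + D)) = 2*((2*D)/(2 + D)) = 2*(2*D/(2 + D)) = 4*D/(2 + D))
o*w(-4) = 942*(4*(-4)/(2 - 4)) = 942*(4*(-4)/(-2)) = 942*(4*(-4)*(-½)) = 942*8 = 7536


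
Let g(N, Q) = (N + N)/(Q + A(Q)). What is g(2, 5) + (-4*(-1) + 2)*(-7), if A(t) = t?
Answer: -208/5 ≈ -41.600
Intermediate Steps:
g(N, Q) = N/Q (g(N, Q) = (N + N)/(Q + Q) = (2*N)/((2*Q)) = (2*N)*(1/(2*Q)) = N/Q)
g(2, 5) + (-4*(-1) + 2)*(-7) = 2/5 + (-4*(-1) + 2)*(-7) = 2*(⅕) + (4 + 2)*(-7) = ⅖ + 6*(-7) = ⅖ - 42 = -208/5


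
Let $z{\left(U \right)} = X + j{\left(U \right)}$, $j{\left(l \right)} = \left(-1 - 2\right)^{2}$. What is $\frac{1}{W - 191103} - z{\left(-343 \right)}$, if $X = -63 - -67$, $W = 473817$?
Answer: $- \frac{3675281}{282714} \approx -13.0$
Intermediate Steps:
$j{\left(l \right)} = 9$ ($j{\left(l \right)} = \left(-3\right)^{2} = 9$)
$X = 4$ ($X = -63 + 67 = 4$)
$z{\left(U \right)} = 13$ ($z{\left(U \right)} = 4 + 9 = 13$)
$\frac{1}{W - 191103} - z{\left(-343 \right)} = \frac{1}{473817 - 191103} - 13 = \frac{1}{282714} - 13 = - \frac{3675281}{282714}$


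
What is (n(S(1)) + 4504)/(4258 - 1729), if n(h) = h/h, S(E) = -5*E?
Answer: 4505/2529 ≈ 1.7813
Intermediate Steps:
n(h) = 1
(n(S(1)) + 4504)/(4258 - 1729) = (1 + 4504)/(4258 - 1729) = 4505/2529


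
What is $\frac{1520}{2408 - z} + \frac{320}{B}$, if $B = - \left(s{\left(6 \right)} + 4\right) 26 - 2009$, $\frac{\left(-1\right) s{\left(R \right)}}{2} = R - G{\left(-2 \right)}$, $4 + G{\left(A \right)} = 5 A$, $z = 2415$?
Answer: $- \frac{1633200}{7511} \approx -217.44$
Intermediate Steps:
$G{\left(A \right)} = -4 + 5 A$
$s{\left(R \right)} = -28 - 2 R$ ($s{\left(R \right)} = - 2 \left(R - \left(-4 + 5 \left(-2\right)\right)\right) = - 2 \left(R - \left(-4 - 10\right)\right) = - 2 \left(R - -14\right) = - 2 \left(R + 14\right) = - 2 \left(14 + R\right) = -28 - 2 R$)
$B = -1073$ ($B = - \left(\left(-28 - 12\right) + 4\right) 26 - 2009 = - \left(-40 + 4\right) 26 - 2009 = - \left(-36\right) 26 - 2009 = \left(-1\right) \left(-936\right) - 2009 = 936 - 2009 = -1073$)
$\frac{1520}{2408 - z} + \frac{320}{B} = \frac{1520}{2408 - 2415} + \frac{320}{-1073} = \frac{1520}{2408 - 2415} + 320 \left(- \frac{1}{1073}\right) = \frac{1520}{-7} - \frac{320}{1073} = 1520 \left(- \frac{1}{7}\right) - \frac{320}{1073} = - \frac{1520}{7} - \frac{320}{1073} = - \frac{1633200}{7511}$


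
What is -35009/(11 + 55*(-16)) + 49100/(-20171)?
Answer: 663498639/17528599 ≈ 37.852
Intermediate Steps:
-35009/(11 + 55*(-16)) + 49100/(-20171) = -35009/(11 - 880) + 49100*(-1/20171) = -35009/(-869) - 49100/20171 = -35009*(-1/869) - 49100/20171 = 35009/869 - 49100/20171 = 663498639/17528599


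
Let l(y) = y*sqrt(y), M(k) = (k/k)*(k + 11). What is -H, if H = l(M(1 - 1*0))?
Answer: -24*sqrt(3) ≈ -41.569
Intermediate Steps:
M(k) = 11 + k (M(k) = 1*(11 + k) = 11 + k)
l(y) = y**(3/2)
H = 24*sqrt(3) (H = (11 + (1 - 1*0))**(3/2) = (11 + (1 + 0))**(3/2) = (11 + 1)**(3/2) = 12**(3/2) = 24*sqrt(3) ≈ 41.569)
-H = -24*sqrt(3)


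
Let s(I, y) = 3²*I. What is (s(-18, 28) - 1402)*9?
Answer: -14076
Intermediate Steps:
s(I, y) = 9*I
(s(-18, 28) - 1402)*9 = (9*(-18) - 1402)*9 = (-162 - 1402)*9 = -1564*9 = -14076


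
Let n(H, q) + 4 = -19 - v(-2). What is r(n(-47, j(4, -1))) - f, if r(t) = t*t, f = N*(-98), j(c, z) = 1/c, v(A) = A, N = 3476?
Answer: 341089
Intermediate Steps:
n(H, q) = -21 (n(H, q) = -4 + (-19 - 1*(-2)) = -4 + (-19 + 2) = -4 - 17 = -21)
f = -340648 (f = 3476*(-98) = -340648)
r(t) = t**2
r(n(-47, j(4, -1))) - f = (-21)**2 - 1*(-340648) = 441 + 340648 = 341089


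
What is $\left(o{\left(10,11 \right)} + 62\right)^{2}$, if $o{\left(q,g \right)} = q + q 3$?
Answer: $10404$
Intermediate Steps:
$o{\left(q,g \right)} = 4 q$ ($o{\left(q,g \right)} = q + 3 q = 4 q$)
$\left(o{\left(10,11 \right)} + 62\right)^{2} = \left(4 \cdot 10 + 62\right)^{2} = \left(40 + 62\right)^{2} = 102^{2} = 10404$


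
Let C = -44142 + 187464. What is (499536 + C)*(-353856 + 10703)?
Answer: -220598651274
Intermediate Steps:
C = 143322
(499536 + C)*(-353856 + 10703) = (499536 + 143322)*(-353856 + 10703) = 642858*(-343153) = -220598651274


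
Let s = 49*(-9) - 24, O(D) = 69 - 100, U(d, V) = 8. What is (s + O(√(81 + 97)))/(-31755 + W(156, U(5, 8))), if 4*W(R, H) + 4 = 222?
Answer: 992/63401 ≈ 0.015646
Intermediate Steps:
O(D) = -31
W(R, H) = 109/2 (W(R, H) = -1 + (¼)*222 = -1 + 111/2 = 109/2)
s = -465 (s = -441 - 24 = -465)
(s + O(√(81 + 97)))/(-31755 + W(156, U(5, 8))) = (-465 - 31)/(-31755 + 109/2) = -496/(-63401/2) = -496*(-2/63401) = 992/63401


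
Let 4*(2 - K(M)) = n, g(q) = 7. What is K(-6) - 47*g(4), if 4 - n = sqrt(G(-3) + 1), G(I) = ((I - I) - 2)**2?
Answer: -328 + sqrt(5)/4 ≈ -327.44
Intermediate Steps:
G(I) = 4 (G(I) = (0 - 2)**2 = (-2)**2 = 4)
n = 4 - sqrt(5) (n = 4 - sqrt(4 + 1) = 4 - sqrt(5) ≈ 1.7639)
K(M) = 1 + sqrt(5)/4 (K(M) = 2 - (4 - sqrt(5))/4 = 2 + (-1 + sqrt(5)/4) = 1 + sqrt(5)/4)
K(-6) - 47*g(4) = (1 + sqrt(5)/4) - 47*7 = (1 + sqrt(5)/4) - 329 = -328 + sqrt(5)/4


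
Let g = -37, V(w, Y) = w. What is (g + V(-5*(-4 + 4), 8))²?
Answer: 1369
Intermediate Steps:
(g + V(-5*(-4 + 4), 8))² = (-37 - 5*(-4 + 4))² = (-37 - 5*0)² = (-37 + 0)² = (-37)² = 1369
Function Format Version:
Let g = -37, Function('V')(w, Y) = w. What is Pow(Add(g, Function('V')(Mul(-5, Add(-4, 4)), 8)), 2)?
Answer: 1369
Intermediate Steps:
Pow(Add(g, Function('V')(Mul(-5, Add(-4, 4)), 8)), 2) = Pow(Add(-37, Mul(-5, Add(-4, 4))), 2) = Pow(Add(-37, Mul(-5, 0)), 2) = Pow(Add(-37, 0), 2) = Pow(-37, 2) = 1369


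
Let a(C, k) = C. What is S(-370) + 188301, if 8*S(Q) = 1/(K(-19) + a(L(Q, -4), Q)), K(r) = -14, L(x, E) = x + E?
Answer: 584486303/3104 ≈ 1.8830e+5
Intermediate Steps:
L(x, E) = E + x
S(Q) = 1/(8*(-18 + Q)) (S(Q) = 1/(8*(-14 + (-4 + Q))) = 1/(8*(-18 + Q)))
S(-370) + 188301 = 1/(8*(-18 - 370)) + 188301 = (⅛)/(-388) + 188301 = (⅛)*(-1/388) + 188301 = -1/3104 + 188301 = 584486303/3104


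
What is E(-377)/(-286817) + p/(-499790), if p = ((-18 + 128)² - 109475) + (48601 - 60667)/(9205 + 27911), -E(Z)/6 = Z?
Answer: 165774739312457/886752388507980 ≈ 0.18695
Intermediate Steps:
E(Z) = -6*Z
p = -602363761/6186 (p = (110² - 109475) - 12066/37116 = (12100 - 109475) - 12066*1/37116 = -97375 - 2011/6186 = -602363761/6186 ≈ -97375.)
E(-377)/(-286817) + p/(-499790) = -6*(-377)/(-286817) - 602363761/6186/(-499790) = 2262*(-1/286817) - 602363761/6186*(-1/499790) = -2262/286817 + 602363761/3091700940 = 165774739312457/886752388507980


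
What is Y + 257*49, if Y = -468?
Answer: 12125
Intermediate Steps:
Y + 257*49 = -468 + 257*49 = -468 + 12593 = 12125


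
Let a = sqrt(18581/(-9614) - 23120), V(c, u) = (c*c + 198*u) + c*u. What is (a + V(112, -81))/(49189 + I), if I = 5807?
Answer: -6283/27498 + I*sqrt(2137137025254)/528731544 ≈ -0.22849 + 0.0027649*I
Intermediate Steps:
V(c, u) = c**2 + 198*u + c*u (V(c, u) = (c**2 + 198*u) + c*u = c**2 + 198*u + c*u)
a = I*sqrt(2137137025254)/9614 (a = sqrt(18581*(-1/9614) - 23120) = sqrt(-18581/9614 - 23120) = sqrt(-222294261/9614) = I*sqrt(2137137025254)/9614 ≈ 152.06*I)
(a + V(112, -81))/(49189 + I) = (I*sqrt(2137137025254)/9614 + (112**2 + 198*(-81) + 112*(-81)))/(49189 + 5807) = (I*sqrt(2137137025254)/9614 + (12544 - 16038 - 9072))/54996 = (I*sqrt(2137137025254)/9614 - 12566)*(1/54996) = (-12566 + I*sqrt(2137137025254)/9614)*(1/54996) = -6283/27498 + I*sqrt(2137137025254)/528731544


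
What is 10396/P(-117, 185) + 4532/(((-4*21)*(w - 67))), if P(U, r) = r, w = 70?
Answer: 445343/11655 ≈ 38.210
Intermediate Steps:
10396/P(-117, 185) + 4532/(((-4*21)*(w - 67))) = 10396/185 + 4532/(((-4*21)*(70 - 67))) = 10396*(1/185) + 4532/((-84*3)) = 10396/185 + 4532/(-252) = 10396/185 + 4532*(-1/252) = 10396/185 - 1133/63 = 445343/11655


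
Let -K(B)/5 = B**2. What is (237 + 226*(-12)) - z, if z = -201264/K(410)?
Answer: -520109691/210125 ≈ -2475.2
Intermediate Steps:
K(B) = -5*B**2
z = 50316/210125 (z = -201264/((-5*410**2)) = -201264/((-5*168100)) = -201264/(-840500) = -201264*(-1/840500) = 50316/210125 ≈ 0.23946)
(237 + 226*(-12)) - z = (237 + 226*(-12)) - 1*50316/210125 = (237 - 2712) - 50316/210125 = -2475 - 50316/210125 = -520109691/210125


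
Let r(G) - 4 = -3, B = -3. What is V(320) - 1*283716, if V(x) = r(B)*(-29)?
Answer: -283745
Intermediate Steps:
r(G) = 1 (r(G) = 4 - 3 = 1)
V(x) = -29 (V(x) = 1*(-29) = -29)
V(320) - 1*283716 = -29 - 1*283716 = -29 - 283716 = -283745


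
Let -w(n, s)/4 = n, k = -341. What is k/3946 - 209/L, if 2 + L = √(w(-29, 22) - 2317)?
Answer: 897523/8700930 + 209*I*√2201/2205 ≈ 0.10315 + 4.4468*I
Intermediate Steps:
w(n, s) = -4*n
L = -2 + I*√2201 (L = -2 + √(-4*(-29) - 2317) = -2 + √(116 - 2317) = -2 + √(-2201) = -2 + I*√2201 ≈ -2.0 + 46.915*I)
k/3946 - 209/L = -341/3946 - 209/(-2 + I*√2201)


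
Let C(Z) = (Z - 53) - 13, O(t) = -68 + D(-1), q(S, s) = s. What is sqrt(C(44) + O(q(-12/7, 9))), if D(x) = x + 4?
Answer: I*sqrt(87) ≈ 9.3274*I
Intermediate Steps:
D(x) = 4 + x
O(t) = -65 (O(t) = -68 + (4 - 1) = -68 + 3 = -65)
C(Z) = -66 + Z (C(Z) = (-53 + Z) - 13 = -66 + Z)
sqrt(C(44) + O(q(-12/7, 9))) = sqrt((-66 + 44) - 65) = sqrt(-22 - 65) = sqrt(-87) = I*sqrt(87)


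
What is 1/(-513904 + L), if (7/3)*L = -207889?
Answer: -7/4220995 ≈ -1.6584e-6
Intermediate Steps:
L = -623667/7 (L = (3/7)*(-207889) = -623667/7 ≈ -89095.)
1/(-513904 + L) = 1/(-513904 - 623667/7) = 1/(-4220995/7) = -7/4220995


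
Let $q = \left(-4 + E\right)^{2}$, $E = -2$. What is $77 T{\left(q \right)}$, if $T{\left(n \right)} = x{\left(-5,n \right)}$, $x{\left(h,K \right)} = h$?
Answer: $-385$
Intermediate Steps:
$q = 36$ ($q = \left(-4 - 2\right)^{2} = \left(-6\right)^{2} = 36$)
$T{\left(n \right)} = -5$
$77 T{\left(q \right)} = 77 \left(-5\right) = -385$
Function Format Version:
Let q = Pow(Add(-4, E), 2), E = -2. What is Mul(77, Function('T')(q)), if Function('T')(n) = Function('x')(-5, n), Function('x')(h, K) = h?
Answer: -385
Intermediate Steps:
q = 36 (q = Pow(Add(-4, -2), 2) = Pow(-6, 2) = 36)
Function('T')(n) = -5
Mul(77, Function('T')(q)) = Mul(77, -5) = -385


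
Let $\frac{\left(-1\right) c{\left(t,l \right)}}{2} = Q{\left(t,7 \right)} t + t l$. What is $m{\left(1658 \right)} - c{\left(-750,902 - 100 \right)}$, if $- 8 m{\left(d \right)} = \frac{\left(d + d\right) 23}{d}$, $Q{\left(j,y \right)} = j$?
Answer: $- \frac{312023}{4} \approx -78006.0$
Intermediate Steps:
$m{\left(d \right)} = - \frac{23}{4}$ ($m{\left(d \right)} = - \frac{\left(d + d\right) 23 \frac{1}{d}}{8} = - \frac{2 d 23 \frac{1}{d}}{8} = - \frac{46 d \frac{1}{d}}{8} = \left(- \frac{1}{8}\right) 46 = - \frac{23}{4}$)
$c{\left(t,l \right)} = - 2 t^{2} - 2 l t$ ($c{\left(t,l \right)} = - 2 \left(t t + t l\right) = - 2 \left(t^{2} + l t\right) = - 2 t^{2} - 2 l t$)
$m{\left(1658 \right)} - c{\left(-750,902 - 100 \right)} = - \frac{23}{4} - \left(-2\right) \left(-750\right) \left(\left(902 - 100\right) - 750\right) = - \frac{23}{4} - \left(-2\right) \left(-750\right) \left(802 - 750\right) = - \frac{23}{4} - \left(-2\right) \left(-750\right) 52 = - \frac{23}{4} - 78000 = - \frac{312023}{4}$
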